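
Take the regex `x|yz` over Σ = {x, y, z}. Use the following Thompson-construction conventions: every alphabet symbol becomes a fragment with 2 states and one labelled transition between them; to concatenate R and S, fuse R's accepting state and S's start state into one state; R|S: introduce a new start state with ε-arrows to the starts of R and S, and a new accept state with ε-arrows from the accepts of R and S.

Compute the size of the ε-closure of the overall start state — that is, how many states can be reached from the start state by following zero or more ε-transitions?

Work bottom-up. For each fragment F, track |ε-closure(F.start)| and whether F's accept lies in that closure (i.e. whether F accepts ε). A single-symbol fragment has closure size 1 and does not accept ε.
  yz — |ε-closure| equals the left operand's closure size = 1 (its accept is not ε-reachable, so the closure stops there)
  x|yz — |ε-closure| = 1 + 1 + 1 = 3 (the new accept is not ε-reachable since no branch accepts ε)

3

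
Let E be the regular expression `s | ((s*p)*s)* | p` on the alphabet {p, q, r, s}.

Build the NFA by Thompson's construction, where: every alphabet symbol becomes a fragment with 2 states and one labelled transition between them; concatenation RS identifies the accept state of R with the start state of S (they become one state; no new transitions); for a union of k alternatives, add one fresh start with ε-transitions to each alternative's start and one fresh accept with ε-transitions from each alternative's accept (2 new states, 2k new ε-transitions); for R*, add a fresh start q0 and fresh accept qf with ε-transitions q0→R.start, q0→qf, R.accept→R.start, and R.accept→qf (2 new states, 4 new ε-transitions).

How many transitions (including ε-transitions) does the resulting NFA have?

By structural recursion:
Each of the 5 symbol leaves contributes 1 transition (1 symbol, 0 ε).
  s* = 5 transitions (1 symbol, 4 ε)
  s*p = 6 transitions (2 symbol, 4 ε)
  (s*p)* = 10 transitions (2 symbol, 8 ε)
  (s*p)*s = 11 transitions (3 symbol, 8 ε)
  ((s*p)*s)* = 15 transitions (3 symbol, 12 ε)
  s | ((s*p)*s)* | p = 23 transitions (5 symbol, 18 ε)

23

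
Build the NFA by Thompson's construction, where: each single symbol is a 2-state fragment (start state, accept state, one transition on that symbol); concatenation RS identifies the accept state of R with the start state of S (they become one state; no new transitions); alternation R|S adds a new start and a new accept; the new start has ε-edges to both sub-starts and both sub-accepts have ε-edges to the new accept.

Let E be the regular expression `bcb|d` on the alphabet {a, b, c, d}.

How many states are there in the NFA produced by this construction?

Per subexpression:
Each of the 4 symbol leaves contributes a 2-state fragment.
  bcb → 4 states
  bcb|d → 8 states

8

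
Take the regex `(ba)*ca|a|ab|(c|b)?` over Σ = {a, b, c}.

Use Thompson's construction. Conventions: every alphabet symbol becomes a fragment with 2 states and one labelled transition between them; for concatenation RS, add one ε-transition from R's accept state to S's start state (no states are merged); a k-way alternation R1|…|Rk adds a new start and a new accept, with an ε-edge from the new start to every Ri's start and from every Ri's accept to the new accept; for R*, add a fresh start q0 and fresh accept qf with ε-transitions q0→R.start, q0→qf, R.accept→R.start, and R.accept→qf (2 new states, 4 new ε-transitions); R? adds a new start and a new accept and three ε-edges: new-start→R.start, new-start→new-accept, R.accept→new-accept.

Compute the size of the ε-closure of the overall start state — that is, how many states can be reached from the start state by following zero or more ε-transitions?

13

Work bottom-up. For each fragment F, track |ε-closure(F.start)| and whether F's accept lies in that closure (i.e. whether F accepts ε). A single-symbol fragment has closure size 1 and does not accept ε.
  ba : |ε-closure| equals the left operand's closure size = 1 (its accept is not ε-reachable, so the closure stops there)
  (ba)* : |ε-closure| = 1 (new start) + 1 (body) + 1 (new accept) = 3
  (ba)*ca : |ε-closure| = 3 + 1 = 4 (closure spills across the concat boundary because the left factor accepts ε)
  ab : same as the first factor's closure: |ε-closure| = 1
  c|b : |ε-closure| = 1 + 1 + 1 = 3 (the new accept is not ε-reachable since no branch accepts ε)
  (c|b)? : |ε-closure| = 1 (new start) + 3 (body) + 1 (new accept, via ε) = 5
  (ba)*ca|a|ab|(c|b)? : new start ε-reaches every alternative's start; at least one alternative accepts ε, so the union's new accept is reached too: |ε-closure| = 1 + 4 + 1 + 1 + 5 + 1 = 13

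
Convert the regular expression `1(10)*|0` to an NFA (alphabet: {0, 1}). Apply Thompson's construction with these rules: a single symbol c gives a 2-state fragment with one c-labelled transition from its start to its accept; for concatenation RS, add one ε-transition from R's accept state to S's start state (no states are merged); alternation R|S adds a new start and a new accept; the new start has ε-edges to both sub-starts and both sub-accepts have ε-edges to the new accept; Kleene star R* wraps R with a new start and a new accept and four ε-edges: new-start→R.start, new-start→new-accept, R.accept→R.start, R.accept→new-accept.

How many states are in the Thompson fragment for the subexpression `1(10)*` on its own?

Fragment for `1(10)*`:
Each of the 3 symbol leaves contributes a 2-state fragment.
  10 = 4 states
  (10)* = 6 states
  1(10)* = 8 states

8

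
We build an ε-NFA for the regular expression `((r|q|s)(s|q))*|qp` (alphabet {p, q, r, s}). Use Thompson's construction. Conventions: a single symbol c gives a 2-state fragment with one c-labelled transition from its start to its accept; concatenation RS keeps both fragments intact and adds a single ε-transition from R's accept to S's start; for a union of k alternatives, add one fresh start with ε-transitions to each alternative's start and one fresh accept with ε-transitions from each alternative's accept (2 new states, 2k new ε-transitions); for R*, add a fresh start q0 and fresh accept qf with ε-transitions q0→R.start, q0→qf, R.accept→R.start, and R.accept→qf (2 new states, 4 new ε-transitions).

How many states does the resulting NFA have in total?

22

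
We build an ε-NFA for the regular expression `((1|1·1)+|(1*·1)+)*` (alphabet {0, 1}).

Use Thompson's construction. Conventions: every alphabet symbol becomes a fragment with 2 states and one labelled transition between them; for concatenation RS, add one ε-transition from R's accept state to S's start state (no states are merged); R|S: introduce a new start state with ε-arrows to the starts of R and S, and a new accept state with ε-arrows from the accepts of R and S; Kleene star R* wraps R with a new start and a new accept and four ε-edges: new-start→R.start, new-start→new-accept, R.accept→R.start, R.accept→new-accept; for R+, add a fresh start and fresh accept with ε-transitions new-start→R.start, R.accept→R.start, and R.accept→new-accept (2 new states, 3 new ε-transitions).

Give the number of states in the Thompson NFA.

By structural recursion:
Each of the 5 symbol leaves contributes a 2-state fragment.
  1·1 — 4 states
  1|1·1 — 8 states
  (1|1·1)+ — 10 states
  1* — 4 states
  1*·1 — 6 states
  (1*·1)+ — 8 states
  (1|1·1)+|(1*·1)+ — 20 states
  ((1|1·1)+|(1*·1)+)* — 22 states

22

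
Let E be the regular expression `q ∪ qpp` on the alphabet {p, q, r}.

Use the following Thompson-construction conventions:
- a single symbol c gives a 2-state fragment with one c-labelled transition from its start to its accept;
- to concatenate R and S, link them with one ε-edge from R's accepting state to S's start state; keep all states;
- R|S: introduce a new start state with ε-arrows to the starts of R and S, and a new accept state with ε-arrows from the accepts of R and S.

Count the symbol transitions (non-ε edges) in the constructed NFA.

By structural recursion:
Each of the 4 symbol leaves contributes exactly 1 symbol transition.
  qpp = 3 symbol transitions
  q ∪ qpp = 4 symbol transitions

4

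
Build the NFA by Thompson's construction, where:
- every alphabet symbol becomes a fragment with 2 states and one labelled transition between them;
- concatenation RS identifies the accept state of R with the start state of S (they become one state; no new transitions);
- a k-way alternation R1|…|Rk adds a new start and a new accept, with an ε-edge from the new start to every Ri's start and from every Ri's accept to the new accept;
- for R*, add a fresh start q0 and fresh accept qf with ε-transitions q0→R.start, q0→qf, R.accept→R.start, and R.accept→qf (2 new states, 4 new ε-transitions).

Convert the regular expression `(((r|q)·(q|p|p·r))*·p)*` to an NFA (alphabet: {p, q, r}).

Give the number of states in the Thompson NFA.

19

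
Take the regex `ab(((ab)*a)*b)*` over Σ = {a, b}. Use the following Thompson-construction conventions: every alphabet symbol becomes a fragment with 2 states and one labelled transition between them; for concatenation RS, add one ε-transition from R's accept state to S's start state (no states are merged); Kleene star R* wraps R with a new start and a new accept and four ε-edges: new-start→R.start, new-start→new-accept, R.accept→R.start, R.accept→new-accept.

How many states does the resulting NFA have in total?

Building bottom-up:
Each of the 6 symbol leaves contributes a 2-state fragment.
  ab — 4 states
  (ab)* — 6 states
  (ab)*a — 8 states
  ((ab)*a)* — 10 states
  ((ab)*a)*b — 12 states
  (((ab)*a)*b)* — 14 states
  ab(((ab)*a)*b)* — 18 states

18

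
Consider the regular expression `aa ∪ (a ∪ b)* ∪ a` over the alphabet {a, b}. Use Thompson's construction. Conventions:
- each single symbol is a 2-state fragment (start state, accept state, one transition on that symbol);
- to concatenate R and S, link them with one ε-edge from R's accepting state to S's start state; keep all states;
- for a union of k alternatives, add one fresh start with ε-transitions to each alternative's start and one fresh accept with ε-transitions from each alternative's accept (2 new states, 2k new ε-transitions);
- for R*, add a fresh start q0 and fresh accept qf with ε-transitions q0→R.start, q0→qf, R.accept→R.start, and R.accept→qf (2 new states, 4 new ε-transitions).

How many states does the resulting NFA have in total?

16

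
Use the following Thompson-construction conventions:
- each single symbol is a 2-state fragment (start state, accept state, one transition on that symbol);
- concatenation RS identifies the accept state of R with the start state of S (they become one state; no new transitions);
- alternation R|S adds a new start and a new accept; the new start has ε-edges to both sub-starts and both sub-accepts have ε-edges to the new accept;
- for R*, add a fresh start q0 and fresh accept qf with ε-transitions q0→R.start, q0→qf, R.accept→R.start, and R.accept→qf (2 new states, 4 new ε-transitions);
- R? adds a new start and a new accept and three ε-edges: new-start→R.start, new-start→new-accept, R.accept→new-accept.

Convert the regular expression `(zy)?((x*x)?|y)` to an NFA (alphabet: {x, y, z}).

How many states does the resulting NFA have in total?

Bottom-up over the parse tree:
Each of the 5 symbol leaves contributes a 2-state fragment.
  zy → 3 states
  (zy)? → 5 states
  x* → 4 states
  x*x → 5 states
  (x*x)? → 7 states
  (x*x)?|y → 11 states
  (zy)?((x*x)?|y) → 15 states

15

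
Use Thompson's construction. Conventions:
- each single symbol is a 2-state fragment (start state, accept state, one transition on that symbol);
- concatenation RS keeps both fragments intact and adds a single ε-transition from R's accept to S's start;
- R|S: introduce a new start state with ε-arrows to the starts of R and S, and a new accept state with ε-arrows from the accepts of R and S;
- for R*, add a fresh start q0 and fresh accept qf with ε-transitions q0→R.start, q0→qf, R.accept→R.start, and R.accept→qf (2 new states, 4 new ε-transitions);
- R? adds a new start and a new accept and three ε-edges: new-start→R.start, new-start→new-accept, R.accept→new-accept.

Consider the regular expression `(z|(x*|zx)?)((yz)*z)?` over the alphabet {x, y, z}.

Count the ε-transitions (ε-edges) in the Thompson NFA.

Recursing over subexpressions:
Each of the 7 symbol leaves contributes 0 ε-transitions.
  x* → 4 ε-transitions
  zx → 1 ε-transition
  x*|zx → 9 ε-transitions
  (x*|zx)? → 12 ε-transitions
  z|(x*|zx)? → 16 ε-transitions
  yz → 1 ε-transition
  (yz)* → 5 ε-transitions
  (yz)*z → 6 ε-transitions
  ((yz)*z)? → 9 ε-transitions
  (z|(x*|zx)?)((yz)*z)? → 26 ε-transitions

26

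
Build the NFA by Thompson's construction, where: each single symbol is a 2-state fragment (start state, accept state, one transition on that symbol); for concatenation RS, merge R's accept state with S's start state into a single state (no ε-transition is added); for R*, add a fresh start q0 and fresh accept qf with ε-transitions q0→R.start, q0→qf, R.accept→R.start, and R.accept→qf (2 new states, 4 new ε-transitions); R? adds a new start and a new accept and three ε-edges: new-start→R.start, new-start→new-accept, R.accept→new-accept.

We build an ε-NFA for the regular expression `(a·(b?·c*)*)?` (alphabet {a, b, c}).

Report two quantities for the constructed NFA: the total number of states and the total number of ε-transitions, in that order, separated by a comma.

12, 14

Recursing over subexpressions:
Each of the 3 symbol leaves contributes 2 states and 0 ε-transitions.
  b? → 4 states, 3 ε-transitions
  c* → 4 states, 4 ε-transitions
  b?·c* → 7 states, 7 ε-transitions
  (b?·c*)* → 9 states, 11 ε-transitions
  a·(b?·c*)* → 10 states, 11 ε-transitions
  (a·(b?·c*)*)? → 12 states, 14 ε-transitions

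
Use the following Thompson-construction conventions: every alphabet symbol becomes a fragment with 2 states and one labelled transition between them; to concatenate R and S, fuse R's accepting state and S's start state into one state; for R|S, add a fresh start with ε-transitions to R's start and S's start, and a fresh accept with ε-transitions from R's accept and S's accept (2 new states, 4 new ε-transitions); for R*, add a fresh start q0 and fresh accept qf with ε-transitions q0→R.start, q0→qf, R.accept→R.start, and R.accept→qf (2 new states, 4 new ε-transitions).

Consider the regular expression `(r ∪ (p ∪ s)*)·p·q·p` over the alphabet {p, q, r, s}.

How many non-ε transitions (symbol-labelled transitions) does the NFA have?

Bottom-up over the parse tree:
Each of the 6 symbol leaves contributes exactly 1 symbol transition.
  p ∪ s : 2 symbol transitions
  (p ∪ s)* : 2 symbol transitions
  r ∪ (p ∪ s)* : 3 symbol transitions
  (r ∪ (p ∪ s)*)·p·q·p : 6 symbol transitions

6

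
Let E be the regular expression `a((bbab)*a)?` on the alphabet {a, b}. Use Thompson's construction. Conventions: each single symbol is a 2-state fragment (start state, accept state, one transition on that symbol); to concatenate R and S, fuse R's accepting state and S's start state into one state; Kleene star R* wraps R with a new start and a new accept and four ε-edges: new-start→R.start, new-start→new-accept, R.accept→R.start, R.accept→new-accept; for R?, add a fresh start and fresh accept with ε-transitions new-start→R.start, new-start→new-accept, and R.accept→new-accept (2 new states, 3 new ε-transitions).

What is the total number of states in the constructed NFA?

11

Building bottom-up:
Each of the 6 symbol leaves contributes a 2-state fragment.
  bbab : 5 states
  (bbab)* : 7 states
  (bbab)*a : 8 states
  ((bbab)*a)? : 10 states
  a((bbab)*a)? : 11 states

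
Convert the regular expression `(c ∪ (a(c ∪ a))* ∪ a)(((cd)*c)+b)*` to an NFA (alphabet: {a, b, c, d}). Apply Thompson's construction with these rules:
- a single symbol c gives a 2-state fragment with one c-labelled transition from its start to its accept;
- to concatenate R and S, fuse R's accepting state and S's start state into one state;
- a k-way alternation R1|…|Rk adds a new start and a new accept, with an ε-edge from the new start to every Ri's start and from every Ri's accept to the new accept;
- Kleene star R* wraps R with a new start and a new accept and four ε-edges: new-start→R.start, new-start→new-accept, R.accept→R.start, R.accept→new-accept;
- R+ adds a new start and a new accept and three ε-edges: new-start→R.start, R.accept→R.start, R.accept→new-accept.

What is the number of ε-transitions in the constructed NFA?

Building bottom-up:
Each of the 9 symbol leaves contributes 0 ε-transitions.
  c ∪ a = 4 ε-transitions
  a(c ∪ a) = 4 ε-transitions
  (a(c ∪ a))* = 8 ε-transitions
  c ∪ (a(c ∪ a))* ∪ a = 14 ε-transitions
  cd = 0 ε-transitions
  (cd)* = 4 ε-transitions
  (cd)*c = 4 ε-transitions
  ((cd)*c)+ = 7 ε-transitions
  ((cd)*c)+b = 7 ε-transitions
  (((cd)*c)+b)* = 11 ε-transitions
  (c ∪ (a(c ∪ a))* ∪ a)(((cd)*c)+b)* = 25 ε-transitions

25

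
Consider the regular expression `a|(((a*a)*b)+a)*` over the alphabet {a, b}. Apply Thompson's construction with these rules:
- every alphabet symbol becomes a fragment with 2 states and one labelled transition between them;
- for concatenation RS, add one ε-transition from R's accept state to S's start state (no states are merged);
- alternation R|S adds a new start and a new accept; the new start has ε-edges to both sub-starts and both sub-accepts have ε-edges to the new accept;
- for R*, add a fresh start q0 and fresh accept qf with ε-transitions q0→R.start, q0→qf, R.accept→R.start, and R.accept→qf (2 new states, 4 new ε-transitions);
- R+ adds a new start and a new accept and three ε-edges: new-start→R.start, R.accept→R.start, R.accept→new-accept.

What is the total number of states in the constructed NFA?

By structural recursion:
Each of the 5 symbol leaves contributes a 2-state fragment.
  a* — 4 states
  a*a — 6 states
  (a*a)* — 8 states
  (a*a)*b — 10 states
  ((a*a)*b)+ — 12 states
  ((a*a)*b)+a — 14 states
  (((a*a)*b)+a)* — 16 states
  a|(((a*a)*b)+a)* — 20 states

20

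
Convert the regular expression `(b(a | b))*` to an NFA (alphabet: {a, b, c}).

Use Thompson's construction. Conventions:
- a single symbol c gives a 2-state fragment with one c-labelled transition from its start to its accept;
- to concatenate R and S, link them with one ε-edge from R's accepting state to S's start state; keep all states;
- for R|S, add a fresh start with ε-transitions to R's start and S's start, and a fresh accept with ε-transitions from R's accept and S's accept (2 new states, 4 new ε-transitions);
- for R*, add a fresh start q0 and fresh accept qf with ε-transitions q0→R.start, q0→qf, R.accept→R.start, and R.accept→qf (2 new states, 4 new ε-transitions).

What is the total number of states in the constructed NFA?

10

Recursing over subexpressions:
Each of the 3 symbol leaves contributes a 2-state fragment.
  a | b = 6 states
  b(a | b) = 8 states
  (b(a | b))* = 10 states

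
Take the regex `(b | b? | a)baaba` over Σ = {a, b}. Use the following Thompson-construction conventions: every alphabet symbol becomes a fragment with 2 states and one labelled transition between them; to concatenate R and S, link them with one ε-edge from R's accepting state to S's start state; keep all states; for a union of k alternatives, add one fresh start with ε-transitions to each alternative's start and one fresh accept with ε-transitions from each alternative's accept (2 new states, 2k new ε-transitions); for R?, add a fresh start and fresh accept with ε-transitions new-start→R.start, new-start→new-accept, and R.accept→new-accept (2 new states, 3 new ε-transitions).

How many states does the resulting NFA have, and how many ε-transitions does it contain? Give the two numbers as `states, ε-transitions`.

20, 14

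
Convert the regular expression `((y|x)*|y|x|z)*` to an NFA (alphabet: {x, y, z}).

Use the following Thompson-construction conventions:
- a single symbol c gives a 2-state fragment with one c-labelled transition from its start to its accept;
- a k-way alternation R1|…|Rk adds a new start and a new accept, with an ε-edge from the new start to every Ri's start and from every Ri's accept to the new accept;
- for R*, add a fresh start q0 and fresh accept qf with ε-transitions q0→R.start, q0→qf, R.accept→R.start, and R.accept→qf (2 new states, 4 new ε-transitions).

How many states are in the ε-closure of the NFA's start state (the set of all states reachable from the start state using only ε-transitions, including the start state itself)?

12

Compute the ε-closure size of each fragment's start state recursively; a symbol fragment's start has no outgoing ε-edge, so its closure is just itself (size 1).
  y|x — |closure| = 1 + 1 + 1 = 3 (the new accept is not ε-reachable since no branch accepts ε)
  (y|x)* — |closure| = 1 (new start) + 3 (body) + 1 (new accept) = 5
  (y|x)*|y|x|z — new start ε-reaches every alternative's start; at least one alternative accepts ε, so the union's new accept is reached too: |closure| = 1 + 5 + 1 + 1 + 1 + 1 = 10
  ((y|x)*|y|x|z)* — |closure| = 1 (new start) + 10 (body) + 1 (new accept) = 12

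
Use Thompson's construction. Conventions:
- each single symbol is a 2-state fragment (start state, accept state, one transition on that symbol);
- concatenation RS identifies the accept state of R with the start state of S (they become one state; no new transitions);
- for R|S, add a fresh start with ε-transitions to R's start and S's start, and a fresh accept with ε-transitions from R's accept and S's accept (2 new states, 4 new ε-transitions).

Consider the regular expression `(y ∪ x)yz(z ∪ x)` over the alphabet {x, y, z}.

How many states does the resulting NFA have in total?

13

By structural recursion:
Each of the 6 symbol leaves contributes a 2-state fragment.
  y ∪ x — 6 states
  z ∪ x — 6 states
  (y ∪ x)yz(z ∪ x) — 13 states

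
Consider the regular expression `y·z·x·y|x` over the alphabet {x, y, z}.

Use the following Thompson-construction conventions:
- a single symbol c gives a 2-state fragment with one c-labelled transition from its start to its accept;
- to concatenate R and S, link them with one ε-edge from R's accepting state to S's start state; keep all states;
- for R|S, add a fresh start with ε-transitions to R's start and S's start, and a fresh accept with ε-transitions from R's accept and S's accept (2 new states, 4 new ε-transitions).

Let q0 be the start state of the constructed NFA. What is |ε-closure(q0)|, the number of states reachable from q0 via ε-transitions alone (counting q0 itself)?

Work bottom-up. For each fragment F, track |ε-closure(F.start)| and whether F's accept lies in that closure (i.e. whether F accepts ε). A single-symbol fragment has closure size 1 and does not accept ε.
  y·z·x·y : same as the first factor's closure: C = 1
  y·z·x·y|x : new start ε-reaches every alternative's start; none of them accept ε, so the new accept is not reached: C = 1 + 1 + 1 = 3

3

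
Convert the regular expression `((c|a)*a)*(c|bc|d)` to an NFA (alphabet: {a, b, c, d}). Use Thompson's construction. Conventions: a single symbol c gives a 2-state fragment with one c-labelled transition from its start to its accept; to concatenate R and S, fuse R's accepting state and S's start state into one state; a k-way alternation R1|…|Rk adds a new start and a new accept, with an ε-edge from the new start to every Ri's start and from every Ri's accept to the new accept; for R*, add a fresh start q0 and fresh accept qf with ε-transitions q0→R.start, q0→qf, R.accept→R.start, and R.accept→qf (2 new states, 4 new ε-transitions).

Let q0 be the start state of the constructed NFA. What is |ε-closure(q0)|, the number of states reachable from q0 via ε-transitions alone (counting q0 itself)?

Compute the ε-closure size of each fragment's start state recursively; a symbol fragment's start has no outgoing ε-edge, so its closure is just itself (size 1).
  c|a : |closure| = 1 + 1 + 1 = 3 (the new accept is not ε-reachable since no branch accepts ε)
  (c|a)* : the star's fresh start ε-reaches both the body's start and the fresh accept: |closure| = 2 + 3 = 5
  (c|a)*a : the left operand accepts ε, so the closure extends into the next operand (the shared merged state is already counted); |closure| = 5 + (1−1) = 5
  ((c|a)*a)* : new start has ε-edges to the inner start and to the new accept, so |closure| = 2 + 5 = 7
  bc : same as the first factor's closure: |closure| = 1
  c|bc|d : new start ε-reaches every alternative's start; none of them accept ε, so the new accept is not reached: |closure| = 1 + 1 + 1 + 1 = 4
  ((c|a)*a)*(c|bc|d) : |closure| = 7 + (4−1) = 10 (closure spills across the concat boundary because the left factor accepts ε)

10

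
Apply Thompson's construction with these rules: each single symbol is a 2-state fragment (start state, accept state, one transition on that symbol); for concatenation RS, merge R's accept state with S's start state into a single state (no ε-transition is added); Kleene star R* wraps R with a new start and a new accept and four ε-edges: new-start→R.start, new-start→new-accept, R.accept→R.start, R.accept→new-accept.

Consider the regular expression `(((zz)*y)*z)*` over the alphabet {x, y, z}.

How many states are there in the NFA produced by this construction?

Per subexpression:
Each of the 4 symbol leaves contributes a 2-state fragment.
  zz : 3 states
  (zz)* : 5 states
  (zz)*y : 6 states
  ((zz)*y)* : 8 states
  ((zz)*y)*z : 9 states
  (((zz)*y)*z)* : 11 states

11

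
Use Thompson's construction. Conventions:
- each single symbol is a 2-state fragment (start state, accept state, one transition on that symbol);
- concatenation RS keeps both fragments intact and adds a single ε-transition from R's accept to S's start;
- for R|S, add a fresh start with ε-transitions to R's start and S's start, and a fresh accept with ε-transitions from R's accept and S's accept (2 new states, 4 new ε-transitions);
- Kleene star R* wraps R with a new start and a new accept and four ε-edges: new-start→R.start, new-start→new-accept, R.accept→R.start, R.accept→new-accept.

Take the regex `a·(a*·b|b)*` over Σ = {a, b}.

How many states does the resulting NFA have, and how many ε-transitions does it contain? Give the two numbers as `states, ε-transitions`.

Building bottom-up:
Each of the 4 symbol leaves contributes 2 states and 0 ε-transitions.
  a* = 4 states, 4 ε-transitions
  a*·b = 6 states, 5 ε-transitions
  a*·b|b = 10 states, 9 ε-transitions
  (a*·b|b)* = 12 states, 13 ε-transitions
  a·(a*·b|b)* = 14 states, 14 ε-transitions

14, 14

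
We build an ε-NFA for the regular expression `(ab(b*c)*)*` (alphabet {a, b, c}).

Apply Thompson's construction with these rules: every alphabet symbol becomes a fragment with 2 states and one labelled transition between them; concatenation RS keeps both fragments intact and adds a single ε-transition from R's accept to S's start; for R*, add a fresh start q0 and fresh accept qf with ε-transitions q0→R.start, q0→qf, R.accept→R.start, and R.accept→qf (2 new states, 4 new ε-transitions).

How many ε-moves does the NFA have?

Per subexpression:
Each of the 4 symbol leaves contributes 0 ε-transitions.
  b* — 4 ε-transitions
  b*c — 5 ε-transitions
  (b*c)* — 9 ε-transitions
  ab(b*c)* — 11 ε-transitions
  (ab(b*c)*)* — 15 ε-transitions

15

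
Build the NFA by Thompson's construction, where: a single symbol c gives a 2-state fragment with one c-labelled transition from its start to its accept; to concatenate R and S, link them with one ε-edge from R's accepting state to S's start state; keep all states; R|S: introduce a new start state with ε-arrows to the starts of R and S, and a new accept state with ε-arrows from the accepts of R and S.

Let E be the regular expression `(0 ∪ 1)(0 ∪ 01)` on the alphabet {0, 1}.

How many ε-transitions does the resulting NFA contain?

Per subexpression:
Each of the 5 symbol leaves contributes 0 ε-transitions.
  0 ∪ 1 — 4 ε-transitions
  01 — 1 ε-transition
  0 ∪ 01 — 5 ε-transitions
  (0 ∪ 1)(0 ∪ 01) — 10 ε-transitions

10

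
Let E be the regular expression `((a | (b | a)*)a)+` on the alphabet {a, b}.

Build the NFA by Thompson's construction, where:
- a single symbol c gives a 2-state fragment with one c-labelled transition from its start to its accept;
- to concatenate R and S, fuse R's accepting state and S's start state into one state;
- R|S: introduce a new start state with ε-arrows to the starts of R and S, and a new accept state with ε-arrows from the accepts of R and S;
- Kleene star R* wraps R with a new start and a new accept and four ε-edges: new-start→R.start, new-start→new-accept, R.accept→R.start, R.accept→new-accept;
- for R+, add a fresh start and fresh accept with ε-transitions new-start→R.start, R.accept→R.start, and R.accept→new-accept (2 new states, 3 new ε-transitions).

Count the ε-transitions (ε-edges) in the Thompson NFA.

Per subexpression:
Each of the 4 symbol leaves contributes 0 ε-transitions.
  b | a : 4 ε-transitions
  (b | a)* : 8 ε-transitions
  a | (b | a)* : 12 ε-transitions
  (a | (b | a)*)a : 12 ε-transitions
  ((a | (b | a)*)a)+ : 15 ε-transitions

15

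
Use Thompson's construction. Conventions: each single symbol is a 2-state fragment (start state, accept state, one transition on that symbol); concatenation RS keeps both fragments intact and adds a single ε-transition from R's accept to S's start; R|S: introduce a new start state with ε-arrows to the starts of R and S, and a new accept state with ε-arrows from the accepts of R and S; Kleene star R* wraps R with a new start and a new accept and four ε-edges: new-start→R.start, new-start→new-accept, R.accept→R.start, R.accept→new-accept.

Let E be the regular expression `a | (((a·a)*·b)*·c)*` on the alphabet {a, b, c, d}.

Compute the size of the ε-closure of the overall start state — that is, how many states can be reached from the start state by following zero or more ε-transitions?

12

Work bottom-up. For each fragment F, track |ε-closure(F.start)| and whether F's accept lies in that closure (i.e. whether F accepts ε). A single-symbol fragment has closure size 1 and does not accept ε.
  a·a → |closure| equals the left operand's closure size = 1 (its accept is not ε-reachable, so the closure stops there)
  (a·a)* → new start has ε-edges to the inner start and to the new accept, so |closure| = 2 + 1 = 3
  (a·a)*·b → the left operand accepts ε, so the closure extends into the next operand (via the concat ε-link); |closure| = 3 + 1 = 4
  ((a·a)*·b)* → |closure| = 1 (new start) + 4 (body) + 1 (new accept) = 6
  ((a·a)*·b)*·c → |closure| = 6 + 1 = 7 (closure spills across the concat boundary because the left factor accepts ε)
  (((a·a)*·b)*·c)* → the star's fresh start ε-reaches both the body's start and the fresh accept: |closure| = 2 + 7 = 9
  a | (((a·a)*·b)*·c)* → |closure| = 1 (new start) + (1 + 9) + 1 (new accept, since some branch ε-reaches its own accept) = 12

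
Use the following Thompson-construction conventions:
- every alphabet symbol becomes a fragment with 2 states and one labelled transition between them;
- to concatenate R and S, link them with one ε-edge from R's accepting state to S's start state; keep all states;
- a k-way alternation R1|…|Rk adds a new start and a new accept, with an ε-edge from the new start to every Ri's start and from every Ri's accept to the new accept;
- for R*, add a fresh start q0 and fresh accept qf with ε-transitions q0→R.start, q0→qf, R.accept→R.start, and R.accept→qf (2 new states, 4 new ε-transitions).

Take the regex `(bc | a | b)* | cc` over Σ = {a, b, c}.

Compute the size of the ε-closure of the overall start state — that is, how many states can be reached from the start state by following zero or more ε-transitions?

Let C(F) = |ε-closure(F.start)| within fragment F, and note whether F accepts ε. Symbol fragments have C = 1 and do not accept ε. Then:
  bc — same as the first factor's closure: |ε-closure| = 1
  bc | a | b — new start ε-reaches every alternative's start; none of them accept ε, so the new accept is not reached: |ε-closure| = 1 + 1 + 1 + 1 = 4
  (bc | a | b)* — the star's fresh start ε-reaches both the body's start and the fresh accept: |ε-closure| = 2 + 4 = 6
  cc — same as the first factor's closure: |ε-closure| = 1
  (bc | a | b)* | cc — new start ε-reaches every alternative's start; at least one alternative accepts ε, so the union's new accept is reached too: |ε-closure| = 1 + 6 + 1 + 1 = 9

9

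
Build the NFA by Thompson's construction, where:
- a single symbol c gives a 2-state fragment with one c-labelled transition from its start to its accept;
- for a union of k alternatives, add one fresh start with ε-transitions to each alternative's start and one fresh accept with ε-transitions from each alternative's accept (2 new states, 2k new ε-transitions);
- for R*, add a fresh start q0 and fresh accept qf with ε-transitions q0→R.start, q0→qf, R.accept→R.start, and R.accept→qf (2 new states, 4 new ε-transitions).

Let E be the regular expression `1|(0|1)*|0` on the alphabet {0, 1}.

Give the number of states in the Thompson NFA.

By structural recursion:
Each of the 4 symbol leaves contributes a 2-state fragment.
  0|1 : 6 states
  (0|1)* : 8 states
  1|(0|1)*|0 : 14 states

14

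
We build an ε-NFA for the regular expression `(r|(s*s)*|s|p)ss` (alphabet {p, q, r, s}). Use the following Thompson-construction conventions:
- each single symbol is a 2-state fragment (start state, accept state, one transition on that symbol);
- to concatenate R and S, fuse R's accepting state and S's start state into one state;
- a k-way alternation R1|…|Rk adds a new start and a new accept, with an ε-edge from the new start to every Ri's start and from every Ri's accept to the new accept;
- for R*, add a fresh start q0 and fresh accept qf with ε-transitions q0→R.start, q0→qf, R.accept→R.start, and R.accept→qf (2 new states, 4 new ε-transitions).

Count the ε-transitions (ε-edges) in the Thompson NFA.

By structural recursion:
Each of the 7 symbol leaves contributes 0 ε-transitions.
  s* : 4 ε-transitions
  s*s : 4 ε-transitions
  (s*s)* : 8 ε-transitions
  r|(s*s)*|s|p : 16 ε-transitions
  (r|(s*s)*|s|p)ss : 16 ε-transitions

16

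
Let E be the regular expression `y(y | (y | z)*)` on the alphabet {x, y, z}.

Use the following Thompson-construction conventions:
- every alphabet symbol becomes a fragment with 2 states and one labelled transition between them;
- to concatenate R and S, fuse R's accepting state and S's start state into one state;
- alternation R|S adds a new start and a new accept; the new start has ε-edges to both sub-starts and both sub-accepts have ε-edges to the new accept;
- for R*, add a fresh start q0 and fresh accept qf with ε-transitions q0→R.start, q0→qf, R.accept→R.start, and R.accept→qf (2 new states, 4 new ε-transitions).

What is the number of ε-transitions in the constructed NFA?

12

Building bottom-up:
Each of the 4 symbol leaves contributes 0 ε-transitions.
  y | z = 4 ε-transitions
  (y | z)* = 8 ε-transitions
  y | (y | z)* = 12 ε-transitions
  y(y | (y | z)*) = 12 ε-transitions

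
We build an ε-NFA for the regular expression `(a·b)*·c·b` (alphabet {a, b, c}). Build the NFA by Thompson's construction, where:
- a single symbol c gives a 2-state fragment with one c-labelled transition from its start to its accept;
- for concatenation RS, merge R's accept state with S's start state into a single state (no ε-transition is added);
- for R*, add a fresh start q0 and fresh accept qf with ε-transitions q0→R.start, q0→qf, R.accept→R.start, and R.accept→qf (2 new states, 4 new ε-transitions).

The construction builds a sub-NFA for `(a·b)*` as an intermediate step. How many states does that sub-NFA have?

Fragment for `(a·b)*`:
Each of the 2 symbol leaves contributes a 2-state fragment.
  a·b → 3 states
  (a·b)* → 5 states

5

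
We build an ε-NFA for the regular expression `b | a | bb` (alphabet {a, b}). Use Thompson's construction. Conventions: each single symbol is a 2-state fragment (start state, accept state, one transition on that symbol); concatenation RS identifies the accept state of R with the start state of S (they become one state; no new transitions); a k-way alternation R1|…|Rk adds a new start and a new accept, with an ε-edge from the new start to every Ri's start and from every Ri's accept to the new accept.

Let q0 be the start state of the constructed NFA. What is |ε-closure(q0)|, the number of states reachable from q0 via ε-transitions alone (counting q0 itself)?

4

Compute the ε-closure size of each fragment's start state recursively; a symbol fragment's start has no outgoing ε-edge, so its closure is just itself (size 1).
  bb → same as the first factor's closure: |ε-closure| = 1
  b | a | bb → new start ε-reaches every alternative's start; none of them accept ε, so the new accept is not reached: |ε-closure| = 1 + 1 + 1 + 1 = 4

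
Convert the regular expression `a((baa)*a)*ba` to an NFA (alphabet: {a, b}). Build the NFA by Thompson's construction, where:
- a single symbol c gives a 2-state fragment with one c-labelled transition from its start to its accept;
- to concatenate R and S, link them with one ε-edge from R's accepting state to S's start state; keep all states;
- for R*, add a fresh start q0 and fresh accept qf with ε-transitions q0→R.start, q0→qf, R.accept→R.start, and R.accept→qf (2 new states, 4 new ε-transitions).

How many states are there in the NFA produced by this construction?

18

Per subexpression:
Each of the 7 symbol leaves contributes a 2-state fragment.
  baa : 6 states
  (baa)* : 8 states
  (baa)*a : 10 states
  ((baa)*a)* : 12 states
  a((baa)*a)*ba : 18 states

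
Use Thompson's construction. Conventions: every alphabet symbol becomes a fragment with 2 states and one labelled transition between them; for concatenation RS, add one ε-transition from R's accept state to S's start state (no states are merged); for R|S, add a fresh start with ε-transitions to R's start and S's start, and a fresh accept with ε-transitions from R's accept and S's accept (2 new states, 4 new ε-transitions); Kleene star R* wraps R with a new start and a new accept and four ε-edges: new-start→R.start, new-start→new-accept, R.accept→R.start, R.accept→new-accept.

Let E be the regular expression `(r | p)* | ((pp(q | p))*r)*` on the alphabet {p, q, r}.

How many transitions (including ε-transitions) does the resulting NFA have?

34

By structural recursion:
Each of the 7 symbol leaves contributes 1 transition (1 symbol, 0 ε).
  r | p : 6 transitions (2 symbol, 4 ε)
  (r | p)* : 10 transitions (2 symbol, 8 ε)
  q | p : 6 transitions (2 symbol, 4 ε)
  pp(q | p) : 10 transitions (4 symbol, 6 ε)
  (pp(q | p))* : 14 transitions (4 symbol, 10 ε)
  (pp(q | p))*r : 16 transitions (5 symbol, 11 ε)
  ((pp(q | p))*r)* : 20 transitions (5 symbol, 15 ε)
  (r | p)* | ((pp(q | p))*r)* : 34 transitions (7 symbol, 27 ε)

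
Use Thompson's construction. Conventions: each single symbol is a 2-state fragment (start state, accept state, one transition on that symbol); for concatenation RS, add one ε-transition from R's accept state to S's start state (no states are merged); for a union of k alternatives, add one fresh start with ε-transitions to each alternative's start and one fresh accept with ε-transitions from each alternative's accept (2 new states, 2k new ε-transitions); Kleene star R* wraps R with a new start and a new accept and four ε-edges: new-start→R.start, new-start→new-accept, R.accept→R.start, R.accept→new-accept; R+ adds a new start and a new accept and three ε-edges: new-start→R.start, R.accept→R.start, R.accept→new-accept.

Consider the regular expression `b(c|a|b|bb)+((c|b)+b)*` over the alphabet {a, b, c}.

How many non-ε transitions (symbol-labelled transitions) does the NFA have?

Building bottom-up:
Each of the 9 symbol leaves contributes exactly 1 symbol transition.
  bb : 2 symbol transitions
  c|a|b|bb : 5 symbol transitions
  (c|a|b|bb)+ : 5 symbol transitions
  c|b : 2 symbol transitions
  (c|b)+ : 2 symbol transitions
  (c|b)+b : 3 symbol transitions
  ((c|b)+b)* : 3 symbol transitions
  b(c|a|b|bb)+((c|b)+b)* : 9 symbol transitions

9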